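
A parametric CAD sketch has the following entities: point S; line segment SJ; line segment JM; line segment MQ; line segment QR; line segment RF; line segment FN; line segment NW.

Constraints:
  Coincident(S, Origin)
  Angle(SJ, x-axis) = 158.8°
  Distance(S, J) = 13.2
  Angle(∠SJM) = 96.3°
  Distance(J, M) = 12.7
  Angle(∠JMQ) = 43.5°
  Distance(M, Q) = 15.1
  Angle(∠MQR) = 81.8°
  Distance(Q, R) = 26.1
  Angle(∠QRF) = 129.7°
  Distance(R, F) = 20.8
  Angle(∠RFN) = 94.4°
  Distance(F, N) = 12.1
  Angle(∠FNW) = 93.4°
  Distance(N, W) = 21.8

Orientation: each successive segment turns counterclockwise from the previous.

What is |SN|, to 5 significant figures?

42.238

∠QRF = 129.7° gives RF at 167.50° from the x-axis; with |RF| = 20.8, F = (-36.131, 26.140). ∠RFN = 94.4° gives FN at -106.90° from the x-axis; with |FN| = 12.1, N = (-39.648, 14.563). Then |SN| = |N − S| = 42.238.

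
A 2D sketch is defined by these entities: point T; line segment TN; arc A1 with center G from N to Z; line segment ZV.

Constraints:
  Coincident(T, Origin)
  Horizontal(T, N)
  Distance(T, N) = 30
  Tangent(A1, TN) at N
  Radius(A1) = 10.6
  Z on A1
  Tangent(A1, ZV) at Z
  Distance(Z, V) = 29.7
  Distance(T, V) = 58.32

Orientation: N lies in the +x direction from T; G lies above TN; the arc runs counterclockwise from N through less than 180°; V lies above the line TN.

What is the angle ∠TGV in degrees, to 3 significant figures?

134°

T is at the origin; TN is horizontal with |TN| = 30.0 and N on the +x side, so N = (30.0, 0.00). A1 meets TN tangentially, so GN is at right angles to TN, so G = N + (0, 10.6) = (30.0, 10.6). Since GZ ⟂ ZV (tangency), |GV| = √(10.6² + 29.7²) = 31.5 regardless of where Z sits on A1. So V lies on both circle(T, 58.32) and circle(G, 31.5); the above-TN intersection is V = (43.1, 39.3). Z is the foot of the tangent from V: Z = (40.6, 9.69).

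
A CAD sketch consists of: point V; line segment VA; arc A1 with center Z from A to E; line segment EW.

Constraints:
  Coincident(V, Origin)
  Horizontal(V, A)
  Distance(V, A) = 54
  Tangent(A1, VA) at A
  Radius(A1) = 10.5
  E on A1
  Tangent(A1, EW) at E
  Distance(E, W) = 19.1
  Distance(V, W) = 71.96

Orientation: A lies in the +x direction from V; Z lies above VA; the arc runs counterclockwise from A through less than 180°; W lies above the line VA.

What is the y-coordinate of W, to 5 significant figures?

28.703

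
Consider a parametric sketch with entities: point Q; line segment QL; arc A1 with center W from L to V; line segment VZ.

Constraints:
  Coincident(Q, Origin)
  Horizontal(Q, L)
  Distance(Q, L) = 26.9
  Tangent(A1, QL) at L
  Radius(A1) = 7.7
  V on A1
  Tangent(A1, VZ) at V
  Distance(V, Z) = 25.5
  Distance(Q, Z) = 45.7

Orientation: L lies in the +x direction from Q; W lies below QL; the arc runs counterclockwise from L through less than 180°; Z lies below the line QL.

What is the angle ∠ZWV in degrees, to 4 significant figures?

73.20°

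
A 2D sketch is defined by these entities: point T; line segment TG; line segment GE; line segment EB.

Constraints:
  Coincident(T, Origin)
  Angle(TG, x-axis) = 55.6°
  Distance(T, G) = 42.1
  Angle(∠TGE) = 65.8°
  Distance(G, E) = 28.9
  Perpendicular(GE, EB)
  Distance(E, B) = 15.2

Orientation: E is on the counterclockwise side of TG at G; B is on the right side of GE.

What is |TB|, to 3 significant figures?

54.9

T is at the origin; TG runs at 55.6° with length 42.1, so G = 42.1·(cos 55.6°, sin 55.6°) = (23.8, 34.7). ∠TGE = 65.8°, so GE runs at 55.6° + (180° − 65.8°) = 170° from the x-axis; with |GE| = 28.9, E = G + 28.9·(cos 170°, sin 170°) = (-4.66, 39.9). GE ⟂ EB; with |EB| = 15.2 on the right of GE, B = E + 15.2·(0.177, 0.984) = (-1.97, 54.8). Then |TB| = |B − T| = 54.9.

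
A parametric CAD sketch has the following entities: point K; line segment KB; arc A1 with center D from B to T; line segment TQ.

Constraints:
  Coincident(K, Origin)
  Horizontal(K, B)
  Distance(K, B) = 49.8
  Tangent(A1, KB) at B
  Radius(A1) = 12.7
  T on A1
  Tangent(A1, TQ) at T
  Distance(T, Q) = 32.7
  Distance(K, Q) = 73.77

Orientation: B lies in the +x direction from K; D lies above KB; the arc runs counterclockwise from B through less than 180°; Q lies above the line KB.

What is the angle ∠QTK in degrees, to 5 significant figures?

93.680°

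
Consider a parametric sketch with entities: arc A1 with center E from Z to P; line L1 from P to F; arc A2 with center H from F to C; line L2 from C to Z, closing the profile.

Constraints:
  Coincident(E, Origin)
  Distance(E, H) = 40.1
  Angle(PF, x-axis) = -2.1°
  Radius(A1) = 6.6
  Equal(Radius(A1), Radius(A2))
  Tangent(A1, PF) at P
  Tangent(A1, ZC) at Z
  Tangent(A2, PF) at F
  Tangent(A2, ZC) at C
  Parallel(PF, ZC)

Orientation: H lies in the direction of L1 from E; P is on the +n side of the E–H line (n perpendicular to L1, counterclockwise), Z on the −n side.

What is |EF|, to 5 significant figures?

40.640

The slot axis is L1's direction at -2.1°, so u = (cos -2.1°, sin -2.1°) = (0.99933, -0.036644) and n = (−sin -2.1°, cos -2.1°) = (0.036644, 0.99933). E is at the origin and H lies 40.1 along u from E, so H = 40.1·u = (40.073, -1.4694). Tangency of A1 to both parallel lines with radius 6.6 puts P and Z at E ± 6.6·n: P = (0.24185, 6.5956), Z = (-0.24185, -6.5956). Equal radii place F and C the same way about H: F = H + 6.6·n = (40.315, 5.1262), C = H − 6.6·n = (39.831, -8.0650). Then |EF| = |F − E| = 40.640.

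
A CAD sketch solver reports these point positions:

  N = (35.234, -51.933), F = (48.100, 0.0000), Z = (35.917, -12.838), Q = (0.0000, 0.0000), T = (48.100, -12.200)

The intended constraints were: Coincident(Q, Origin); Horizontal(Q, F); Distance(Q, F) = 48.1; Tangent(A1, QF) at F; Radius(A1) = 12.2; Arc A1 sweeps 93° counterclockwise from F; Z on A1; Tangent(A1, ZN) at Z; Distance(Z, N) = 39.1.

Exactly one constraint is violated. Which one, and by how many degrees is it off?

Tangent(A1, ZN) at Z — off by 4.00°.

Q = (0.00, 0.00) ✓; Q.y = 0.00, F.y = 0.00 ✓; |QF| = 48.10 ✓; ∠(TF, FQ) = 90.00° ✓; |TF| = 12.20 ✓; bearing(T→Z) − bearing(T→F) = 93.00° ✓; |TZ| = 12.20 ✓; ∠(TZ, ZN) = 94.00° ✗; |ZN| = 39.10 ✓.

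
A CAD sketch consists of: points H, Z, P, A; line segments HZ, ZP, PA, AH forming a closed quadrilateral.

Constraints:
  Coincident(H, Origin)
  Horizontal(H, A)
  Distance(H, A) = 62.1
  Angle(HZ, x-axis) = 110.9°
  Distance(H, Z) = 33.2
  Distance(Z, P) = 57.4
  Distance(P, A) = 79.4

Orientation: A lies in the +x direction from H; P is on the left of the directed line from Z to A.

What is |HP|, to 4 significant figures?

77.33

Checks: |ZP| = 57.40 ✓; |PA| = 79.40 ✓.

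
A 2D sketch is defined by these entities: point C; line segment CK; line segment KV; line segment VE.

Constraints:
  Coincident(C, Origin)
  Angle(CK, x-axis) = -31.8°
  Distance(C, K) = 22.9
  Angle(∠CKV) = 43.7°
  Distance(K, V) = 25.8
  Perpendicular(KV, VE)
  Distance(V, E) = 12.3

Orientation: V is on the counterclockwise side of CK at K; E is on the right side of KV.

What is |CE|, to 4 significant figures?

29.60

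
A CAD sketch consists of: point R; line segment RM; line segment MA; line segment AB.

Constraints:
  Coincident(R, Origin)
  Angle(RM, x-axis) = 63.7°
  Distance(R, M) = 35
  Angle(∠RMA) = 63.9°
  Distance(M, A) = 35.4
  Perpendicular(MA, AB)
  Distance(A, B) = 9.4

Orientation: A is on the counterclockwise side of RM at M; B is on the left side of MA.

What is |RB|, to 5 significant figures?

29.756

R is at the origin; RM runs at 63.7° with length 35.0, so M = 35.0·(cos 63.7°, sin 63.7°) = (15.507, 31.377). ∠RMA = 63.9°, so MA runs at 63.7° + (180° − 63.9°) = 179.80° from the x-axis; with |MA| = 35.4, A = M + 35.4·(cos 179.80°, sin 179.80°) = (-19.892, 31.501). MA is perpendicular to AB; with |AB| = 9.4 on the left of MA, B = A + 9.4·(-0.0034907, -0.99999) = (-19.925, 22.101). Then |RB| = |B − R| = 29.756.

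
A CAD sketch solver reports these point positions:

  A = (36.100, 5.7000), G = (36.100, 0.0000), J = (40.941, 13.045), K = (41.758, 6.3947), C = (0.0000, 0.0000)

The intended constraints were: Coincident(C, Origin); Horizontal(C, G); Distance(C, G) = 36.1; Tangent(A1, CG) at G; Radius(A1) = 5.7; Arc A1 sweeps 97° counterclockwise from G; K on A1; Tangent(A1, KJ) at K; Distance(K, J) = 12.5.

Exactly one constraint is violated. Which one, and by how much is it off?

Distance(K, J) = 12.5 — off by 5.80.

C = (0.00, 0.00) ✓; C.y = 0.00, G.y = 0.00 ✓; |CG| = 36.10 ✓; ∠(AG, GC) = 90.00° ✓; |AG| = 5.700 ✓; bearing(A→K) − bearing(A→G) = 97.00° ✓; |AK| = 5.700 ✓; ∠(AK, KJ) = 90.00° ✓; |KJ| = 6.700 ✗.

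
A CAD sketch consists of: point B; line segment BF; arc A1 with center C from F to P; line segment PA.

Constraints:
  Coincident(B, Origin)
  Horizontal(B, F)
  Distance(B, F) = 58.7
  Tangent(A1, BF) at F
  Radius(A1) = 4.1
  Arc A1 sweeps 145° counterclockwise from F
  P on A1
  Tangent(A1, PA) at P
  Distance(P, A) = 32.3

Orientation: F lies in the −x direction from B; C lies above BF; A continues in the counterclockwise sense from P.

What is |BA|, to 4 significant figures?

86.79

B is at the origin; B and F share the same y with |BF| = 58.7 and F on the −x side, so F = (-58.70, 0.000). Since A1 is tangent to BF there, CF ⟂ BF, so C = F + (0, 4.1) = (-58.70, 4.100). On A1, F sits at bearing -90° from C; a 145° counterclockwise sweep puts P at bearing 55°, so P = C + 4.1·(cos 55°, sin 55°) = (-56.35, 7.459). A1 meets PA tangentially, so CP is at right angles to PA, so PA runs along (−sin 55°, cos 55°); with |PA| = 32.3, A = (-82.81, 25.99). Then |BA| = |A − B| = 86.79.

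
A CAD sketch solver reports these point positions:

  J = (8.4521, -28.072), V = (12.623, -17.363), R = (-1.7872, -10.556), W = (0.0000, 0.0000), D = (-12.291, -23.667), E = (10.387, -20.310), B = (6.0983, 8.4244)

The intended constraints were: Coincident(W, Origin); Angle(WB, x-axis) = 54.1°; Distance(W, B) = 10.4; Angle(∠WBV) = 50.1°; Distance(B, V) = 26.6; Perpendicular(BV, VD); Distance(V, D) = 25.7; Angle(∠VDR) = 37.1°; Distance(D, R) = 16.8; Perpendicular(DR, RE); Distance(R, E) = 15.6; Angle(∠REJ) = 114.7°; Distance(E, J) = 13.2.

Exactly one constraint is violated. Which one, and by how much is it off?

Distance(E, J) = 13.2 — off by 5.20.

W = (0.00, 0.00) ✓; WB at 54.10° ✓; |WB| = 10.40 ✓; ∠WBV = 50.10° ✓; |BV| = 26.60 ✓; ∠(BV, VD) = 90.00° ✓; |VD| = 25.70 ✓; ∠VDR = 37.10° ✓; |DR| = 16.80 ✓; ∠(DR, RE) = 90.00° ✓; |RE| = 15.60 ✓; ∠REJ = 114.7° ✓; |EJ| = 8.000 ✗.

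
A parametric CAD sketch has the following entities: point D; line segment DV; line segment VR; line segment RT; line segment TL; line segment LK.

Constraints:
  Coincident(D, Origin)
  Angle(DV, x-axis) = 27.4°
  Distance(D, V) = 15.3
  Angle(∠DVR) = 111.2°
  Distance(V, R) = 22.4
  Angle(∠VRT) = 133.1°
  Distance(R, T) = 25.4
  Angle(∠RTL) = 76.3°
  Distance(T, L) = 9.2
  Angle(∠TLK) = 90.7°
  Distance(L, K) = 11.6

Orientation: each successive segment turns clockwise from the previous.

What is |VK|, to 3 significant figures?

29.0

∠RTL = 76.3° gives TL at 168° from the x-axis; with |TL| = 9.2, L = (22.1, -31.2). ∠TLK = 90.7° gives LK at 78.7° from the x-axis; with |LK| = 11.6, K = (24.4, -19.9). Then |VK| = |K − V| = 29.0.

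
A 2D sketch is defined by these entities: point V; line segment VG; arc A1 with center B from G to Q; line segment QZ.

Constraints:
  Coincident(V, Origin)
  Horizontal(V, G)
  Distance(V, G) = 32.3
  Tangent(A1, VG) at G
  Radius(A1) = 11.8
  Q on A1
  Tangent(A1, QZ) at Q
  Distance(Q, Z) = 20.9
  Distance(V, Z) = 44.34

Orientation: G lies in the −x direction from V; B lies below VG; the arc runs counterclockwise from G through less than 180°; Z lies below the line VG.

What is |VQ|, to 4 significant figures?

45.53

V is at the origin; V and G share the same y with |VG| = 32.3 and G on the −x side, so G = (-32.30, 0.000). A1 meets VG tangentially, so BG is at right angles to VG, so B = G + (0, -11.8) = (-32.30, -11.80). Since BQ ⟂ QZ (tangency), |BZ| = √(11.8² + 20.9²) = 24.00 regardless of where Q sits on A1. So Z lies on both circle(V, 44.34) and circle(B, 24.00); the below-VG intersection is Z = (-26.96, -35.20). Q is the foot of the tangent from Z: Q = (-41.03, -19.74).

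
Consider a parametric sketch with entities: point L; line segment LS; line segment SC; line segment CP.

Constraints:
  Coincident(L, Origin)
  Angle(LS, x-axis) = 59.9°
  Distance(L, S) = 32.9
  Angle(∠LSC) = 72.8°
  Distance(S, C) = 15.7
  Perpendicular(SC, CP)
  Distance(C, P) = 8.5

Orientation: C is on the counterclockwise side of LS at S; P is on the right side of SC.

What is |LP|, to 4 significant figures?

40.37

L is at the origin; LS runs at 59.9° with length 32.9, so S = 32.9·(cos 59.9°, sin 59.9°) = (16.50, 28.46). ∠LSC = 72.8°, so SC runs at 59.9° + (180° − 72.8°) = 167.1° from the x-axis; with |SC| = 15.7, C = S + 15.7·(cos 167.1°, sin 167.1°) = (1.196, 31.97). SC is perpendicular to CP; with |CP| = 8.5 on the right of SC, P = C + 8.5·(0.2233, 0.9748) = (3.094, 40.25). Then |LP| = |P − L| = 40.37.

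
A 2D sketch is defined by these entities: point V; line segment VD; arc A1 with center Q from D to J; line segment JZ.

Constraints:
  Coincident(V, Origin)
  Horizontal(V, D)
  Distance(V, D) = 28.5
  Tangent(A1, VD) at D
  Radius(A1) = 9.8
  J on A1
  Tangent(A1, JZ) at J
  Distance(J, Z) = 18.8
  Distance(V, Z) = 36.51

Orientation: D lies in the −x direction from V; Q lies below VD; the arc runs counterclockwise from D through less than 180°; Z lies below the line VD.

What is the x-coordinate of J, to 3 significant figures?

-35.1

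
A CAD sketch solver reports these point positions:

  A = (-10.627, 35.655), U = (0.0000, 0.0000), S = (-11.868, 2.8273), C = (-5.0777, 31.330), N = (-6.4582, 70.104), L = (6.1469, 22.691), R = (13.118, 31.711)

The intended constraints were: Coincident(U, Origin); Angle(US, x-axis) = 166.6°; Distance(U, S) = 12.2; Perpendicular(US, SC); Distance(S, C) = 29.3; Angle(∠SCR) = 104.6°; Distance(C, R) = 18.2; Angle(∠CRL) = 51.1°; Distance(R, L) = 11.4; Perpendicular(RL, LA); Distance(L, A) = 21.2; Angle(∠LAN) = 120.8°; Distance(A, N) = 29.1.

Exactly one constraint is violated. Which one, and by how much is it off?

Distance(A, N) = 29.1 — off by 5.60.

U = (0.00, 0.00) ✓; US at 166.6° ✓; |US| = 12.20 ✓; ∠(US, SC) = 90.00° ✓; |SC| = 29.30 ✓; ∠SCR = 104.6° ✓; |CR| = 18.20 ✓; ∠CRL = 51.10° ✓; |RL| = 11.40 ✓; ∠(RL, LA) = 90.00° ✓; |LA| = 21.20 ✓; ∠LAN = 120.8° ✓; |AN| = 34.70 ✗.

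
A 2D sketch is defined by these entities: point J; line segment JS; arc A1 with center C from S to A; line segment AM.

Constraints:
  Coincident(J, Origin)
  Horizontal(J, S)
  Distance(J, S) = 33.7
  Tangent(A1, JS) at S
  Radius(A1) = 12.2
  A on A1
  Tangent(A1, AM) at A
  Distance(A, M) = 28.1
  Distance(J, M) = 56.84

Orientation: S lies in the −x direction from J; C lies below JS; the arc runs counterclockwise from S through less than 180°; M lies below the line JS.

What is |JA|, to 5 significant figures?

48.020

Checks: ∠(CS, SJ) = 90.00° ✓; |CS| = 12.20 ✓; |CA| = 12.20 ✓; ∠(CA, AM) = 90.00° ✓; |AM| = 28.10 ✓; |JM| = 56.84 ✓.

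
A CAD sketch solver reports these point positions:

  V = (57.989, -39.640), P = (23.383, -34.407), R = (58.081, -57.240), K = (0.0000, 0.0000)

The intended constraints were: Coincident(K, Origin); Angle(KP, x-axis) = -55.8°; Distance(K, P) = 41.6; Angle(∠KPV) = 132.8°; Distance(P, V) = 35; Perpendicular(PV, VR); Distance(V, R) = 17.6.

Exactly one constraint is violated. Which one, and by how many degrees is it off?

Perpendicular(PV, VR) — off by 8.90°.

K = (0.00, 0.00) ✓; KP at -55.80° ✓; |KP| = 41.60 ✓; ∠KPV = 132.8° ✓; |PV| = 35.00 ✓; ∠(PV, VR) = 81.10° ✗; |VR| = 17.60 ✓.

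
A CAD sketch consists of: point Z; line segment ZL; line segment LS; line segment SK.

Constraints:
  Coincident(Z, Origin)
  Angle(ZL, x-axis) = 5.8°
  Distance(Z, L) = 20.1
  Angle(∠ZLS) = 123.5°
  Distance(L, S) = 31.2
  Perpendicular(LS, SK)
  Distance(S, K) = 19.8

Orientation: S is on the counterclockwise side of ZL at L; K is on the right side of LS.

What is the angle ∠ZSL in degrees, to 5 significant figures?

21.618°

Z is at the origin; ZL runs at 5.8° with length 20.1, so L = 20.1·(cos 5.8°, sin 5.8°) = (19.997, 2.0312). ∠ZLS = 123.5°, so LS runs at 5.8° + (180° − 123.5°) = 62.300° from the x-axis; with |LS| = 31.2, S = L + 31.2·(cos 62.300°, sin 62.300°) = (34.500, 29.656). Then cos ∠ZSL = SZ·SL / (|SZ||SL|), giving 21.618°.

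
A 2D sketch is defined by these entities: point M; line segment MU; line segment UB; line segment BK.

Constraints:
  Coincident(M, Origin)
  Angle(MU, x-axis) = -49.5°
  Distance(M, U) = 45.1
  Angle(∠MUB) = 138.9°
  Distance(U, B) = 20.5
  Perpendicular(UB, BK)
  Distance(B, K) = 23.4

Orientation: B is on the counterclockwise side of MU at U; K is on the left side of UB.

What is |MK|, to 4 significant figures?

54.84

M is at the origin; MU runs at -49.5° with length 45.1, so U = 45.1·(cos -49.5°, sin -49.5°) = (29.29, -34.29). ∠MUB = 138.9°, so UB runs at -49.5° + (180° − 138.9°) = -8.400° from the x-axis; with |UB| = 20.5, B = U + 20.5·(cos -8.400°, sin -8.400°) = (49.57, -37.29). UB is perpendicular to BK; with |BK| = 23.4 on the left of UB, K = B + 23.4·(0.1461, 0.9893) = (52.99, -14.14). Then |MK| = |K − M| = 54.84.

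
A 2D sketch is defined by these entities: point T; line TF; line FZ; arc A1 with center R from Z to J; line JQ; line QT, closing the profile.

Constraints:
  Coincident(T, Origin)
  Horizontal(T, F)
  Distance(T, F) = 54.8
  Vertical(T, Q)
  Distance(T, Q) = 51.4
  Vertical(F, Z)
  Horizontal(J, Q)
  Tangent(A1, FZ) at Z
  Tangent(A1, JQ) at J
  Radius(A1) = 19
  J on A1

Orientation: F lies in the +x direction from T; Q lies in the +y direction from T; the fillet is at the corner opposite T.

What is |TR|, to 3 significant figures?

48.3

T is at the origin; TF is horizontal with |TF| = 54.8 and F on the +x side, so F = (54.8, 0.00). T and Q share the same x with |TQ| = 51.4 and Q on the +y side, so Q = (0.00, 51.4). The virtual corner opposite T is at (54.8, 51.4). A1 meets FZ tangentially, so RZ is at right angles to FZ and since A1 is tangent to JQ there, RJ ⟂ JQ, with radius 19.0, so the center R sits 19.0 in from both sides at R = (35.8, 32.4). Then |TR| = |R − T| = 48.3.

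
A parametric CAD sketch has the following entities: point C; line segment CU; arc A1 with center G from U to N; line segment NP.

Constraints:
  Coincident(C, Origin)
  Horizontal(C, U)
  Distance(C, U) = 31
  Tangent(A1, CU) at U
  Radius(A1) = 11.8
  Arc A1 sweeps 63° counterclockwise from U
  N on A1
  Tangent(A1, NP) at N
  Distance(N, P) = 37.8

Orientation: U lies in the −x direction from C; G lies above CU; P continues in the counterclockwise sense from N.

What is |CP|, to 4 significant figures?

40.26

On A1, U sits at bearing -90° from G; a 63° counterclockwise sweep puts N at bearing -27°, so N = G + 11.8·(cos -27°, sin -27°) = (-20.49, 6.443). Tangency of A1 to NP means the radius GN is perpendicular to NP, so NP runs along (−sin -27°, cos -27°); with |NP| = 37.8, P = (-3.325, 40.12). Then |CP| = |P − C| = 40.26.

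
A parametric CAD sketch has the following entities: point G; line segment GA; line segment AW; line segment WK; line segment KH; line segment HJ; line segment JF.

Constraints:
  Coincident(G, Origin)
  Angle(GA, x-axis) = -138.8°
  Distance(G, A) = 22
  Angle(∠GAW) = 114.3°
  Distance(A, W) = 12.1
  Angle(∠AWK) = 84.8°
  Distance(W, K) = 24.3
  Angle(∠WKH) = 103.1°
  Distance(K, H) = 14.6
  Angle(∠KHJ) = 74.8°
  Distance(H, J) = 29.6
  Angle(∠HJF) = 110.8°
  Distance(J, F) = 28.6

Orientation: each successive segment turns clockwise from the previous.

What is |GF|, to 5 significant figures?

46.832

∠KHJ = 74.8° gives HJ at -121.80° from the x-axis; with |HJ| = 29.6, J = (-17.130, -17.694). ∠HJF = 110.8° gives JF at 169.00° from the x-axis; with |JF| = 28.6, F = (-45.205, -12.236). Then |GF| = |F − G| = 46.832.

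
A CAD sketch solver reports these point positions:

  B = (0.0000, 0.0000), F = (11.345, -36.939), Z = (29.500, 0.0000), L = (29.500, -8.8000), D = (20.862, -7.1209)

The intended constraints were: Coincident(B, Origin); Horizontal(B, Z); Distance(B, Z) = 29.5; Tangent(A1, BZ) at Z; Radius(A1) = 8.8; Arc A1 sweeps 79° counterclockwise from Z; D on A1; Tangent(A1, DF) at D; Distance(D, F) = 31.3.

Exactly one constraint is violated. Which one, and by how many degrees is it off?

Tangent(A1, DF) at D — off by 6.70°.

B = (0.00, 0.00) ✓; B.y = 0.00, Z.y = 0.00 ✓; |BZ| = 29.50 ✓; ∠(LZ, ZB) = 90.00° ✓; |LZ| = 8.800 ✓; bearing(L→D) − bearing(L→Z) = 79.00° ✓; |LD| = 8.800 ✓; ∠(LD, DF) = 96.70° ✗; |DF| = 31.30 ✓.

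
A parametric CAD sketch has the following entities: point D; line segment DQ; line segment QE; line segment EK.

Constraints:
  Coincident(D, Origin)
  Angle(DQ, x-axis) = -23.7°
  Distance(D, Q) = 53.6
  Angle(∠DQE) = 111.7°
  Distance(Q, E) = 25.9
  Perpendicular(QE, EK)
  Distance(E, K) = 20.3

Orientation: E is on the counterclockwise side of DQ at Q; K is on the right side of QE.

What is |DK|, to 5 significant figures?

83.692

D is at the origin; DQ runs at -23.7° with length 53.6, so Q = 53.6·(cos -23.7°, sin -23.7°) = (49.080, -21.544). ∠DQE = 111.7°, so QE runs at -23.7° + (180° − 111.7°) = 44.600° from the x-axis; with |QE| = 25.9, E = Q + 25.9·(cos 44.600°, sin 44.600°) = (67.521, -3.3586). The perpendicularity gives EK at right angles to QE; with |EK| = 20.3 on the right of QE, K = E + 20.3·(0.70215, -0.71203) = (81.775, -17.813). Then |DK| = |K − D| = 83.692.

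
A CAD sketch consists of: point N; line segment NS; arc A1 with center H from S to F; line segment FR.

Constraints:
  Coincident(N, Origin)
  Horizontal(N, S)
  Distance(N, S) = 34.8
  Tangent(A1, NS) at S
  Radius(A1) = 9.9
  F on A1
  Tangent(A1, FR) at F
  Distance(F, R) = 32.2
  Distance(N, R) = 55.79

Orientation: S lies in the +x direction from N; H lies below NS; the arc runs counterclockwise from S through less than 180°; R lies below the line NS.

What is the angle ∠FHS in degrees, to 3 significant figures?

107°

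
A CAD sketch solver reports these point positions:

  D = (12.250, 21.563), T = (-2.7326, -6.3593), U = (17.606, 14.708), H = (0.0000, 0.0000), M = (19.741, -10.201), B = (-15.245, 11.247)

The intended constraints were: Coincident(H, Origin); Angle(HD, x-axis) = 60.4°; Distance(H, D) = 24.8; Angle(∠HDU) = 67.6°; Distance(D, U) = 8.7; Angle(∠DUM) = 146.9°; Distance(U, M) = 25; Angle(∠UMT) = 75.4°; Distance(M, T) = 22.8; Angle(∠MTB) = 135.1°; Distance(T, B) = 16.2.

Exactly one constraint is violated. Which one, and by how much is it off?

Distance(T, B) = 16.2 — off by 5.40.

H = (0.00, 0.00) ✓; HD at 60.40° ✓; |HD| = 24.80 ✓; ∠HDU = 67.60° ✓; |DU| = 8.699 ✓; ∠DUM = 146.9° ✓; |UM| = 25.00 ✓; ∠UMT = 75.40° ✓; |MT| = 22.80 ✓; ∠MTB = 135.1° ✓; |TB| = 21.60 ✗.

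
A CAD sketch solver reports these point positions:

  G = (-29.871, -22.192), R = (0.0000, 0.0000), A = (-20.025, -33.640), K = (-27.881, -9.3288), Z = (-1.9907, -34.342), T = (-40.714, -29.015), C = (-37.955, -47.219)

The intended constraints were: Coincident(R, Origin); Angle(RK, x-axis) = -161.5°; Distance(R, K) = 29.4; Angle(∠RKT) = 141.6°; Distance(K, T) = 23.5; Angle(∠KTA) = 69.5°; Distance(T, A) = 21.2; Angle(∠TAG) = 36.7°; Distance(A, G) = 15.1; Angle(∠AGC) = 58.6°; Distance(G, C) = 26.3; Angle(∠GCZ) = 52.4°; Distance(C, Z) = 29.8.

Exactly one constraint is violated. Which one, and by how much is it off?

Distance(C, Z) = 29.8 — off by 8.40.

R = (0.00, 0.00) ✓; RK at -161.5° ✓; |RK| = 29.40 ✓; ∠RKT = 141.6° ✓; |KT| = 23.50 ✓; ∠KTA = 69.50° ✓; |TA| = 21.20 ✓; ∠TAG = 36.70° ✓; |AG| = 15.10 ✓; ∠AGC = 58.60° ✓; |GC| = 26.30 ✓; ∠GCZ = 52.40° ✓; |CZ| = 38.20 ✗.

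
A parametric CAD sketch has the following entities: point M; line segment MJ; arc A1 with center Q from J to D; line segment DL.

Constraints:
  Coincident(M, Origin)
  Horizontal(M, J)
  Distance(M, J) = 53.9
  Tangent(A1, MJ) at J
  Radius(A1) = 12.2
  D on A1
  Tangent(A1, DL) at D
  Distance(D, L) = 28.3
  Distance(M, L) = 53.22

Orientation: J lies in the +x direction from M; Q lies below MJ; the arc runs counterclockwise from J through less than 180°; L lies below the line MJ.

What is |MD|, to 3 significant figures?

43.1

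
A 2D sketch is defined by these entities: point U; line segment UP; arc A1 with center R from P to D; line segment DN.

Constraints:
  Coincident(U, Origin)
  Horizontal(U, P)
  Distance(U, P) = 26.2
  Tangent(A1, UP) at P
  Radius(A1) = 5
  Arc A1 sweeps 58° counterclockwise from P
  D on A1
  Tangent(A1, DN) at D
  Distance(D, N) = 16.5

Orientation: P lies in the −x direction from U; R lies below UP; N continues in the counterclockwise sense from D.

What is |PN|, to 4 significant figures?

20.87

U is at the origin; U and P share the same y with |UP| = 26.2 and P on the −x side, so P = (-26.20, 0.000). Since A1 is tangent to UP there, RP ⟂ UP, so R = P + (0, -5) = (-26.20, -5.000). On A1, P sits at bearing 90° from R; a 58° counterclockwise sweep puts D at bearing 148°, so D = R + 5.0·(cos 148°, sin 148°) = (-30.44, -2.350). The tangent condition forces RD to be normal to DN, so DN runs along (−sin 148°, cos 148°); with |DN| = 16.5, N = (-39.18, -16.34). Then |PN| = |N − P| = 20.87.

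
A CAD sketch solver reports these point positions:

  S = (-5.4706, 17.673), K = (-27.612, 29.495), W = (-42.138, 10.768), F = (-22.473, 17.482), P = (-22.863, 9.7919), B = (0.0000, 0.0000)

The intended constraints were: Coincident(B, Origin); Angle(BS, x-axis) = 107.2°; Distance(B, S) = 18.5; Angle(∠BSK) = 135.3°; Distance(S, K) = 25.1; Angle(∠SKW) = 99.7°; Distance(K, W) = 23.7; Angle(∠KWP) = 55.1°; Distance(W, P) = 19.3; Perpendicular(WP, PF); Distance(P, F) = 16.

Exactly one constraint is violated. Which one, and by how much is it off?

Distance(P, F) = 16 — off by 8.30.

B = (0.00, 0.00) ✓; BS at 107.2° ✓; |BS| = 18.50 ✓; ∠BSK = 135.3° ✓; |SK| = 25.10 ✓; ∠SKW = 99.70° ✓; |KW| = 23.70 ✓; ∠KWP = 55.10° ✓; |WP| = 19.30 ✓; ∠(WP, PF) = 90.00° ✓; |PF| = 7.700 ✗.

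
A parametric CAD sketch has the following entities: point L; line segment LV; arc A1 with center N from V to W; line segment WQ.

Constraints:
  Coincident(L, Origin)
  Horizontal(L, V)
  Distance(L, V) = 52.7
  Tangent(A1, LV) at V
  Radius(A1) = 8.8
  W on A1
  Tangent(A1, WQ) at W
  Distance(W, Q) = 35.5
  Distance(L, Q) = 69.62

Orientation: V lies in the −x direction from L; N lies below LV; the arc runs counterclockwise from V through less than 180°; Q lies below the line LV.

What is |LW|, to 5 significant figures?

62.209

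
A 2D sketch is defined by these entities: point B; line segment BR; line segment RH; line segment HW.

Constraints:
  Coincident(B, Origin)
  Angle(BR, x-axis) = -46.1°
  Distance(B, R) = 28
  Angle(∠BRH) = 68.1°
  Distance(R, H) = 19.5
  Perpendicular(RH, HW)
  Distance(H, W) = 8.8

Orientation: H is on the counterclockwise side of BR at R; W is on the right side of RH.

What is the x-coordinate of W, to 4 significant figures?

35.44

B is at the origin; BR runs at -46.1° with length 28.0, so R = 28.0·(cos -46.1°, sin -46.1°) = (19.42, -20.18). ∠BRH = 68.1°, so RH runs at -46.1° + (180° − 68.1°) = 65.80° from the x-axis; with |RH| = 19.5, H = R + 19.5·(cos 65.80°, sin 65.80°) = (27.41, -2.389). RH ⟂ HW; with |HW| = 8.8 on the right of RH, W = H + 8.8·(0.9121, -0.4099) = (35.44, -5.996). So W.x = 35.44.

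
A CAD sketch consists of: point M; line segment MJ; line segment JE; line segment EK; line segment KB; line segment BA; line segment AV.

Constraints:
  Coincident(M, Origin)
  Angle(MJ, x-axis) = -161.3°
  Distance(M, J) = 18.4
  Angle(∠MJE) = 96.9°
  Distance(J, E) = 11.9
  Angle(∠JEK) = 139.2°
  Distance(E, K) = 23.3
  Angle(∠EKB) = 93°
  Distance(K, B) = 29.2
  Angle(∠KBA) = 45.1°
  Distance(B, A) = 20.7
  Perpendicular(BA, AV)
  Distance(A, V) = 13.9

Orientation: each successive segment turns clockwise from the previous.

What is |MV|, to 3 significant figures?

25.1

∠KBA = 45.1° gives BA at -147° from the x-axis; with |BA| = 20.7, A = (-5.30, 9.90). BA ⟂ AV, so AV runs at 123°; with |AV| = 13.9, V = (-12.9, 21.6). Then |MV| = |V − M| = 25.1.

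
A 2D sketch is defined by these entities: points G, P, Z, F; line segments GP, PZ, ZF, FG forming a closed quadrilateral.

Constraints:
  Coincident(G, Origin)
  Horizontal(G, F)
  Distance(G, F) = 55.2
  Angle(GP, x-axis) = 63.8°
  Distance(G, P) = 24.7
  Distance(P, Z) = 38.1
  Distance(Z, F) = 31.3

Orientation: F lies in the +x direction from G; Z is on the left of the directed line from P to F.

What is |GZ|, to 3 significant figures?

56.9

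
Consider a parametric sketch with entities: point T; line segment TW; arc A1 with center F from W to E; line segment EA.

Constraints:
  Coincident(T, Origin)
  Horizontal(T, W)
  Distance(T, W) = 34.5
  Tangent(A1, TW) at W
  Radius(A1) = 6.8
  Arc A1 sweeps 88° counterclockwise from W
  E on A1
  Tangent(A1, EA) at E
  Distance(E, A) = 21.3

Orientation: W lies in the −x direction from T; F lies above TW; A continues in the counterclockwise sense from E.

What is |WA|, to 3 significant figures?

28.9

T is at the origin; T and W share the same y with |TW| = 34.5 and W on the −x side, so W = (-34.5, 0.00). The tangent condition forces FW to be normal to TW, so F = W + (0, 6.8) = (-34.5, 6.80). On A1, W sits at bearing -90° from F; an 88° counterclockwise sweep puts E at bearing -2°, so E = F + 6.8·(cos -2°, sin -2°) = (-27.7, 6.56). Since A1 is tangent to EA there, FE ⟂ EA, so EA runs along (−sin -2°, cos -2°); with |EA| = 21.3, A = (-27.0, 27.8). Then |WA| = |A − W| = 28.9.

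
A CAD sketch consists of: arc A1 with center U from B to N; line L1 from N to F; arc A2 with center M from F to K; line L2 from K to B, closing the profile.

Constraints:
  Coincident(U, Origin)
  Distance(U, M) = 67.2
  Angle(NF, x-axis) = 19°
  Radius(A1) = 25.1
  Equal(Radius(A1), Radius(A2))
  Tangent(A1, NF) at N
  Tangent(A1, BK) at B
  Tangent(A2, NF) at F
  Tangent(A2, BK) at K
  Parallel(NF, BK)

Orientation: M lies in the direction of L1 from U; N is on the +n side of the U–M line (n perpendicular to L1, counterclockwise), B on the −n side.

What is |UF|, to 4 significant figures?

71.73

The slot axis is L1's direction at 19.0°, so u = (cos 19.0°, sin 19.0°) = (0.9455, 0.3256) and n = (−sin 19.0°, cos 19.0°) = (-0.3256, 0.9455). U is at the origin and M lies 67.2 along u from U, so M = 67.2·u = (63.54, 21.88). Tangency of A1 to both parallel lines with radius 25.1 puts N and B at U ± 25.1·n: N = (-8.172, 23.73), B = (8.172, -23.73). Equal radii place F and K the same way about M: F = M + 25.1·n = (55.37, 45.61), K = M − 25.1·n = (71.71, -1.854). Then |UF| = |F − U| = 71.73.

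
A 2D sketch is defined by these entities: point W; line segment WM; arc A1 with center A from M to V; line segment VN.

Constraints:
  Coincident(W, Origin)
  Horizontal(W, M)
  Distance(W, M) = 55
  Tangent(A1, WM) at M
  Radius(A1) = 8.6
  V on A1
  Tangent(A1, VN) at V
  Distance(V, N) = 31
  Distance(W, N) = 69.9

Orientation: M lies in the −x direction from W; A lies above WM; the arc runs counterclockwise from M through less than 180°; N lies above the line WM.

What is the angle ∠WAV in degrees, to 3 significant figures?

27.6°

Checks: |AV| = 8.600 ✓; ∠(AV, VN) = 90.00° ✓; |VN| = 31.00 ✓; |WN| = 69.90 ✓.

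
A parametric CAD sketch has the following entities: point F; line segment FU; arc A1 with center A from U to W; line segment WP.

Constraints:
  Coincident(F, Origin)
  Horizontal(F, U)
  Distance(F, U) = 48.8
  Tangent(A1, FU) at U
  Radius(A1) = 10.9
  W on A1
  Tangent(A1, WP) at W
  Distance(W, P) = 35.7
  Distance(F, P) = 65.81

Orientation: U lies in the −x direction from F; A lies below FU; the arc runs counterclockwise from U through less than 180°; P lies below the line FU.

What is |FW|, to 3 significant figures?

60.8

Checks: |AW| = 10.90 ✓; ∠(AW, WP) = 90.00° ✓; |WP| = 35.70 ✓; |FP| = 65.81 ✓.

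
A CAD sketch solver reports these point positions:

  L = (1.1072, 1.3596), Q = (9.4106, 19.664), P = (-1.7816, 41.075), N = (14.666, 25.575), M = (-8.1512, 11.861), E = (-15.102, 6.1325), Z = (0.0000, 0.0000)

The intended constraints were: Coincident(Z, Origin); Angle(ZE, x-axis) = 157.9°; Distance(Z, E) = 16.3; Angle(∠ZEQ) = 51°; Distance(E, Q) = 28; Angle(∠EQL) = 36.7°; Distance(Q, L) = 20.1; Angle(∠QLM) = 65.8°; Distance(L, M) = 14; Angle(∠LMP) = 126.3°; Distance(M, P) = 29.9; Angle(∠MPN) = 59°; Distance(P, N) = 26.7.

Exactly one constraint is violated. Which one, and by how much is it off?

Distance(P, N) = 26.7 — off by 4.10.

Z = (0.00, 0.00) ✓; ZE at 157.9° ✓; |ZE| = 16.30 ✓; ∠ZEQ = 51.00° ✓; |EQ| = 28.00 ✓; ∠EQL = 36.70° ✓; |QL| = 20.10 ✓; ∠QLM = 65.80° ✓; |LM| = 14.00 ✓; ∠LMP = 126.3° ✓; |MP| = 29.90 ✓; ∠MPN = 59.00° ✓; |PN| = 22.60 ✗.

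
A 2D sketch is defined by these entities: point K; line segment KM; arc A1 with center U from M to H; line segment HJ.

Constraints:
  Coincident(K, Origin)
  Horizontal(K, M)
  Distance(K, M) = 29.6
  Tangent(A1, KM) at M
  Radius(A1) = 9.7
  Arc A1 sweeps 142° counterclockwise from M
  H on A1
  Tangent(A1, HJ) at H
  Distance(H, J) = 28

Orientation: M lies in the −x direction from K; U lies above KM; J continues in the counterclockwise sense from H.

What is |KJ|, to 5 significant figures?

57.304

K is at the origin; KM is horizontal with |KM| = 29.6 and M on the −x side, so M = (-29.600, 0.0000). The tangent condition forces UM to be normal to KM, so U = M + (0, 9.7) = (-29.600, 9.7000). On A1, M sits at bearing -90° from U; a 142° counterclockwise sweep puts H at bearing 52°, so H = U + 9.7·(cos 52°, sin 52°) = (-23.628, 17.344). The tangent condition forces UH to be normal to HJ, so HJ runs along (−sin 52°, cos 52°); with |HJ| = 28.0, J = (-45.692, 34.582). Then |KJ| = |J − K| = 57.304.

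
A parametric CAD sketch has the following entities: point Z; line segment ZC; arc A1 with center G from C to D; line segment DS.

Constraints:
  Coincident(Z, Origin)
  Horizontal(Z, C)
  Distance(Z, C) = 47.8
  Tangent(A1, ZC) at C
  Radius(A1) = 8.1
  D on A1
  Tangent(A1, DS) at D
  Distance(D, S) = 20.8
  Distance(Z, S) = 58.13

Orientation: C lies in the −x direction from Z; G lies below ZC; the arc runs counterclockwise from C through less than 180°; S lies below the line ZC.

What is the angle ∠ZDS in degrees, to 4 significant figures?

83.92°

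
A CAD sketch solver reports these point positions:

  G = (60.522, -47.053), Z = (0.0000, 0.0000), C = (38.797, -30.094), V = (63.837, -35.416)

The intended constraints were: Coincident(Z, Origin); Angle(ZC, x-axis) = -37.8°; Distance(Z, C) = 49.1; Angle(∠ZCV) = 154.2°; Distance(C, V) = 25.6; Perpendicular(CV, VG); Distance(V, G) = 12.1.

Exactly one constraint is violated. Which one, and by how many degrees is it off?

Perpendicular(CV, VG) — off by 3.90°.

Z = (0.00, 0.00) ✓; ZC at -37.80° ✓; |ZC| = 49.10 ✓; ∠ZCV = 154.2° ✓; |CV| = 25.60 ✓; ∠(CV, VG) = 93.90° ✗; |VG| = 12.10 ✓.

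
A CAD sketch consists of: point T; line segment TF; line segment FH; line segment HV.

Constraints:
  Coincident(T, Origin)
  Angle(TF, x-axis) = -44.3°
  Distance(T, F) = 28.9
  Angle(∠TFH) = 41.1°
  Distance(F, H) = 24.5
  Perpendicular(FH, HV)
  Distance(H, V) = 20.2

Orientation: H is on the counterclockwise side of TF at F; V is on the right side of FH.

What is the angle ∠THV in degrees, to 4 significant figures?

171.8°

T is at the origin; TF runs at -44.3° with length 28.9, so F = 28.9·(cos -44.3°, sin -44.3°) = (20.68, -20.18). ∠TFH = 41.1°, so FH runs at -44.3° + (180° − 41.1°) = 94.60° from the x-axis; with |FH| = 24.5, H = F + 24.5·(cos 94.60°, sin 94.60°) = (18.72, 4.237). FH is perpendicular to HV; with |HV| = 20.2 on the right of FH, V = H + 20.2·(0.9968, 0.08020) = (38.85, 5.857). Then cos ∠THV = HT·HV / (|HT||HV|), giving 171.8°.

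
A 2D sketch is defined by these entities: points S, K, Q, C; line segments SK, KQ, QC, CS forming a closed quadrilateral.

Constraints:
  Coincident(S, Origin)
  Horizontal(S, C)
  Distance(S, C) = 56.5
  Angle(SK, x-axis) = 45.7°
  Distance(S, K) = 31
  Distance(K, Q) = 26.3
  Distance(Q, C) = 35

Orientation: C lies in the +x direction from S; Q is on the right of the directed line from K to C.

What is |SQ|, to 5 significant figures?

22.128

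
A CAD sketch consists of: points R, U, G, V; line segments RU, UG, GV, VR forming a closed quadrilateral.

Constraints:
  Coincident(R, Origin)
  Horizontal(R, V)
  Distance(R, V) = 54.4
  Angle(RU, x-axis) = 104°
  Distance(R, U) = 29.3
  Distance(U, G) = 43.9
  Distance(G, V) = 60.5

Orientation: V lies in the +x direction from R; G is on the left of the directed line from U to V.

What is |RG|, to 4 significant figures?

61.40

Checks: |UG| = 43.90 ✓; |GV| = 60.50 ✓.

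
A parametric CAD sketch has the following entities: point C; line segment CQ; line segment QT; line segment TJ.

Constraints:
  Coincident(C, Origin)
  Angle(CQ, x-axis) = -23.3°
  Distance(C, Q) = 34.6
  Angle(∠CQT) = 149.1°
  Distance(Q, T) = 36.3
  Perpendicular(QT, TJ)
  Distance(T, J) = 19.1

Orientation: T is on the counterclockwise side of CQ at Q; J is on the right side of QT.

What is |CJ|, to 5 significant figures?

75.590

C is at the origin; CQ runs at -23.3° with length 34.6, so Q = 34.6·(cos -23.3°, sin -23.3°) = (31.778, -13.686). ∠CQT = 149.1°, so QT runs at -23.3° + (180° − 149.1°) = 7.6000° from the x-axis; with |QT| = 36.3, T = Q + 36.3·(cos 7.6000°, sin 7.6000°) = (67.759, -8.8850). The perpendicularity gives TJ at right angles to QT; with |TJ| = 19.1 on the right of QT, J = T + 19.1·(0.13226, -0.99122) = (70.285, -27.817). Then |CJ| = |J − C| = 75.590.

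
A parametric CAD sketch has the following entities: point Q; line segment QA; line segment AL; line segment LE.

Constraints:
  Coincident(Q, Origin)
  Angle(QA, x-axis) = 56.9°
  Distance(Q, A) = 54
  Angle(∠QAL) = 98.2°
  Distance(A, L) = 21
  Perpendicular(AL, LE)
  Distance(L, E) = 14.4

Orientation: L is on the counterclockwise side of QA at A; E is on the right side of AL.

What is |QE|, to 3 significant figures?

73.7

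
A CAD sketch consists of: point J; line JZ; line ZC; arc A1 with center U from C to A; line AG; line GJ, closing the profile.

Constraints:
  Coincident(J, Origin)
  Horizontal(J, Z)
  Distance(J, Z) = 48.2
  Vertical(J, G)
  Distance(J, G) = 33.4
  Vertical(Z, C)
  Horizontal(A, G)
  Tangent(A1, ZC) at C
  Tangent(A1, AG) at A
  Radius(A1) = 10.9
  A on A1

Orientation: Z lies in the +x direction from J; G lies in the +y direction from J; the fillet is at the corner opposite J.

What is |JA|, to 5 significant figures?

50.068

J is at the origin; JZ is horizontal with |JZ| = 48.2 and Z on the +x side, so Z = (48.200, 0.0000). J and G share the same x with |JG| = 33.4 and G on the +y side, so G = (0.0000, 33.400). The virtual corner opposite J is at (48.200, 33.400). The tangent condition forces UC to be normal to ZC and tangency of A1 to AG means the radius UA is perpendicular to AG, with radius 10.9, so the center U sits 10.9 in from both sides at U = (37.300, 22.500). That places the tangent points at C = (48.200, 22.500) on ZC and A = (37.300, 33.400) on AG. Then |JA| = |A − J| = 50.068.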